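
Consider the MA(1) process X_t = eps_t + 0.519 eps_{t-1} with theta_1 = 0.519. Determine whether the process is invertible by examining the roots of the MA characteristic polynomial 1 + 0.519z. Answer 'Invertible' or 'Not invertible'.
\text{Invertible}

The MA(q) characteristic polynomial is P(z) = 1 + 0.519z.
Invertibility requires all roots to lie outside the unit circle, i.e. |z| > 1 for every root.
This is linear in z: 1 + (0.519) z = 0  =>  z = -1/(0.519) = -1.926782,  |z| = 1.926782.
Moduli of all roots: 1.9268.
All moduli strictly greater than 1? Yes.
Verdict: Invertible.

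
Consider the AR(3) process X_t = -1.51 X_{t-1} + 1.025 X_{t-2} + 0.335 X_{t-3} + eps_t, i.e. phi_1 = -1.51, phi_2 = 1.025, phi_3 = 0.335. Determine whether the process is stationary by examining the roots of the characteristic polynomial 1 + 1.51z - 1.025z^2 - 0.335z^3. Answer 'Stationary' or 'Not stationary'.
\text{Not stationary}

The AR(p) characteristic polynomial is P(z) = 1 + 1.51z - 1.025z^2 - 0.335z^3.
Stationarity requires all roots to lie outside the unit circle, i.e. |z| > 1 for every root.
Degree 3: look for a simple real root z0 first, then factor out (1 - z/z0) and solve the remaining quadratic.
Testing z0 = -4: P(-4) = 1 + (1.51)(-4) + (-1.025)(-4)^2 + (-0.335)(-4)^3
  = 1 + (-6.04) + (-16.4) + (21.44) = 0.  So z_0 = -4 is a root, |z_0| = 4.
Divide out the factor (1 + 0.25 z) = (1 - z/z0) (since 1/z0 = -0.25):
  P(z) = (1 + 0.25 z)(1 + (1.26) z + (-1.34) z^2)
  [check: z-coef 1.26 - (-0.25) = 1.51; z^2-coef -1.34 - (-0.25)(1.26) = -1.025; z^3-coef -(-0.25)(-1.34) = -0.335.]
Remaining roots from the quadratic factor 1 + (1.26) z + (-1.34) z^2:
  Set 1 + (1.26) z + (-1.34) z^2 = 0, i.e. a z^2 + b z + c = 0 with a = -1.34, b = 1.26, c = 1.
  Discriminant D = b^2 - 4ac = (1.26)^2 - 4*(-1.34)*1 = 1.5876 - (-5.36) = 6.9476.
  D >= 0, so the roots are real: z = (-b +/- sqrt(D)) / (2a) = (-1.26 +/- 2.63583) / (-2.68).
    z_1 = (-1.26 + 2.63583) / (-2.68) = -0.5134,   |z_1| = 0.5134.
    z_2 = (-1.26 - 2.63583) / (-2.68) = 1.4537,   |z_2| = 1.4537.
Moduli of all roots: 4.0000, 0.5134, 1.4537.
All moduli strictly greater than 1? No.
Verdict: Not stationary.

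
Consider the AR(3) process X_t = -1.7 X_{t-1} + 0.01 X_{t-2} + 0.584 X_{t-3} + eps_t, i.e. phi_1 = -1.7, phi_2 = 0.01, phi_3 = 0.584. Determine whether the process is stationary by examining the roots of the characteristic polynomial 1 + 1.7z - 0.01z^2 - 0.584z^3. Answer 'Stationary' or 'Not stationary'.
\text{Not stationary}

The AR(p) characteristic polynomial is P(z) = 1 + 1.7z - 0.01z^2 - 0.584z^3.
Stationarity requires all roots to lie outside the unit circle, i.e. |z| > 1 for every root.
Degree 3: look for a simple real root z0 first, then factor out (1 - z/z0) and solve the remaining quadratic.
Testing z0 = -1.25: P(-1.25) = 1 + (1.7)(-1.25) + (-0.01)(-1.25)^2 + (-0.584)(-1.25)^3
  = 1 + (-2.125) + (-0.015625) + (1.140625) = 0.  So z_0 = -1.25 is a root, |z_0| = 1.25.
Divide out the factor (1 + 0.8 z) = (1 - z/z0) (since 1/z0 = -0.8):
  P(z) = (1 + 0.8 z)(1 + (0.9) z + (-0.73) z^2)
  [check: z-coef 0.9 - (-0.8) = 1.7; z^2-coef -0.73 - (-0.8)(0.9) = -0.01; z^3-coef -(-0.8)(-0.73) = -0.584.]
Remaining roots from the quadratic factor 1 + (0.9) z + (-0.73) z^2:
  Set 1 + (0.9) z + (-0.73) z^2 = 0, i.e. a z^2 + b z + c = 0 with a = -0.73, b = 0.9, c = 1.
  Discriminant D = b^2 - 4ac = (0.9)^2 - 4*(-0.73)*1 = 0.81 - (-2.92) = 3.73.
  D >= 0, so the roots are real: z = (-b +/- sqrt(D)) / (2a) = (-0.9 +/- 1.931321) / (-1.46).
    z_1 = (-0.9 + 1.931321) / (-1.46) = -0.7064,   |z_1| = 0.7064.
    z_2 = (-0.9 - 1.931321) / (-1.46) = 1.9393,   |z_2| = 1.9393.
Moduli of all roots: 1.2500, 0.7064, 1.9393.
All moduli strictly greater than 1? No.
Verdict: Not stationary.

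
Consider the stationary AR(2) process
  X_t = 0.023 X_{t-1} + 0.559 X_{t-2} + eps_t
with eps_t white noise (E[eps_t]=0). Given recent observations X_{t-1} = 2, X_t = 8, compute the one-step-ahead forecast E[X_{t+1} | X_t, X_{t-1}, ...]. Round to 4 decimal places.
E[X_{t+1} \mid \mathcal F_t] = 1.3020

For an AR(p) model X_t = c + sum_i phi_i X_{t-i} + eps_t, the
one-step-ahead conditional mean is
  E[X_{t+1} | X_t, ...] = c + sum_i phi_i X_{t+1-i}.
Substitute known values:
  E[X_{t+1} | ...] = (0.023) * (8) + (0.559) * (2)
                   = 1.3020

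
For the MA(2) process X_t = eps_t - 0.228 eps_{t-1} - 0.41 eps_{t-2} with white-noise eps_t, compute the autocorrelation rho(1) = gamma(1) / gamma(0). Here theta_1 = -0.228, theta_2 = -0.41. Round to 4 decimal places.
\rho(1) = -0.1103

For an MA(q) process with theta_0 = 1, the autocovariance is
  gamma(k) = sigma^2 * sum_{i=0..q-k} theta_i * theta_{i+k},
and rho(k) = gamma(k) / gamma(0). Sigma^2 cancels.
  numerator   = (1)*(-0.228) + (-0.228)*(-0.41) = -0.13452.
  denominator = (1)^2 + (-0.228)^2 + (-0.41)^2 = 1.220084.
  rho(1) = -0.13452 / 1.220084 = -0.1103.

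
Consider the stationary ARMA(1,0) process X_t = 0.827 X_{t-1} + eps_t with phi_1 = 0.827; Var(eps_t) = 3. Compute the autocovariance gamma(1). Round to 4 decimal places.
\gamma(1) = 7.8495

Multiply the model equation by X_{t-k} and take expectations. With theta_0 = psi_0 = 1 and psi_j the MA(infinity) weights, this gives
  gamma(k) - sum_i phi_i gamma(k-i) = c_k,
  c_k = sigma^2 * sum_{j=k..q} theta_j psi_{j-k}   (c_k = 0 for k > q),
using gamma(-m) = gamma(m).
Pure AR (q = 0): c_0 = sigma^2 = 3, c_k = 0 for k >= 1.
Equations for k = 0 and k = 1 (AR order 1):
  gamma(0) = phi_1 gamma(1) + c_0
  gamma(1) = phi_1 gamma(0) + c_1
Substituting the second into the first: gamma(0) (1 - phi_1^2) = c_0 + phi_1 c_1, so
  gamma(0) = c_0 / (1 - phi_1^2) = 3 / (1 - (0.827)^2) = 3 / 0.316071 = 9.491538.
  gamma(1) = phi_1 gamma(0) = (0.827)(9.491538) = 7.849502.
Therefore gamma(1) = 7.8495 (to 4 decimal places).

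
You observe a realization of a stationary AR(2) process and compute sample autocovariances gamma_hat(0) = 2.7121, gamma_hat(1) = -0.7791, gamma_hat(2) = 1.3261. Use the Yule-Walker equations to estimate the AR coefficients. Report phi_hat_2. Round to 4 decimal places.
\hat\phi_{2} = 0.4430

The Yule-Walker equations for an AR(p) process read, in matrix form,
  Gamma_p phi = r_p,   with   (Gamma_p)_{ij} = gamma(|i - j|),
                       (r_p)_i = gamma(i),   i,j = 1..p.
Substitute the sample gammas (Toeplitz matrix and right-hand side of size 2):
  Gamma_p = [[2.7121, -0.7791], [-0.7791, 2.7121]]
  r_p     = [-0.7791, 1.3261]
Written out:
  2.7121 phi_1 - 0.7791 phi_2 = -0.7791
  -0.7791 phi_1 + 2.7121 phi_2 = 1.3261
Solve by Cramer's rule:
  det = gamma(0)^2 - gamma(1)^2 = (2.7121)^2 - (-0.7791)^2 = 7.35548641 - 0.60699681 = 6.7484896
  phi_hat_1 = [gamma(1) gamma(0) - gamma(1) gamma(2)] / det = [(-0.7791)(2.7121) - (-0.7791)(1.3261)] / 6.7484896 = -1.0798326 / 6.7484896 = -0.16
  phi_hat_2 = [gamma(0) gamma(2) - gamma(1)^2] / det = [(2.7121)(1.3261) - (-0.7791)^2] / 6.7484896 = 2.989519 / 6.7484896 = 0.443
So phi_hat = [-0.1600, 0.4430].
Therefore phi_hat_2 = 0.4430.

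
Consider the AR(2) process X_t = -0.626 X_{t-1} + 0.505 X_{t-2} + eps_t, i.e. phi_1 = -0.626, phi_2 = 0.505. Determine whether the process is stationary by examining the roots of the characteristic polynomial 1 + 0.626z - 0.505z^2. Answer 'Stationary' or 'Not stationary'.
\text{Not stationary}

The AR(p) characteristic polynomial is P(z) = 1 + 0.626z - 0.505z^2.
Stationarity requires all roots to lie outside the unit circle, i.e. |z| > 1 for every root.
Set 1 + (0.626) z + (-0.505) z^2 = 0, i.e. a z^2 + b z + c = 0 with a = -0.505, b = 0.626, c = 1.
Discriminant D = b^2 - 4ac = (0.626)^2 - 4*(-0.505)*1 = 0.391876 - (-2.02) = 2.411876.
D >= 0, so the roots are real: z = (-b +/- sqrt(D)) / (2a) = (-0.626 +/- 1.553022) / (-1.01).
  z_1 = (-0.626 + 1.553022) / (-1.01) = -0.9178,   |z_1| = 0.9178.
  z_2 = (-0.626 - 1.553022) / (-1.01) = 2.1574,   |z_2| = 2.1574.
Moduli of all roots: 0.9178, 2.1574.
All moduli strictly greater than 1? No.
Verdict: Not stationary.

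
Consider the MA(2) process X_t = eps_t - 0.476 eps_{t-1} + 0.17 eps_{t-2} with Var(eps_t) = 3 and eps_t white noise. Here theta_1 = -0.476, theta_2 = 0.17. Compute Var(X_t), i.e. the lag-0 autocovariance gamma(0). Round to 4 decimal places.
\gamma(0) = 3.7664

For an MA(q) process X_t = eps_t + sum_i theta_i eps_{t-i} with
Var(eps_t) = sigma^2, the variance is
  gamma(0) = sigma^2 * (1 + sum_i theta_i^2).
  sum_i theta_i^2 = (-0.476)^2 + (0.17)^2 = 0.226576 + 0.0289 = 0.255476.
  gamma(0) = 3 * (1 + 0.255476) = 3 * 1.255476 = 3.766428, which rounds to 3.7664.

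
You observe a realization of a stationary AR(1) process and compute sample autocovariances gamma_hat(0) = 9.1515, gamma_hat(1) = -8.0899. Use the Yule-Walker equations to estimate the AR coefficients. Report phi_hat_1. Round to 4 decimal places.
\hat\phi_{1} = -0.8840

The Yule-Walker equations for an AR(p) process read, in matrix form,
  Gamma_p phi = r_p,   with   (Gamma_p)_{ij} = gamma(|i - j|),
                       (r_p)_i = gamma(i),   i,j = 1..p.
Substitute the sample gammas (Toeplitz matrix and right-hand side of size 1):
  Gamma_p = [[9.1515]]
  r_p     = [-8.0899]
With p = 1 this is the single equation gamma(0) phi_1 = gamma(1):
  phi_hat_1 = gamma(1) / gamma(0) = -8.0899 / 9.1515 = -0.8840.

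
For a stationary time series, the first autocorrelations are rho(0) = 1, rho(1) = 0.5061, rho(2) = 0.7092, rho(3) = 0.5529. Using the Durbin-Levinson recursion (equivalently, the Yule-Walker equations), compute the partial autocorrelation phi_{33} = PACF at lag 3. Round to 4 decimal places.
\phi_{33} = 0.2230

The PACF at lag k is phi_{kk}, the last component of the solution
to the Yule-Walker system G_k phi = r_k where
  (G_k)_{ij} = rho(|i - j|), (r_k)_i = rho(i), i,j = 1..k.
Equivalently, Durbin-Levinson gives phi_{kk} iteratively:
  phi_{11} = rho(1)
  phi_{kk} = [rho(k) - sum_{j=1..k-1} phi_{k-1,j} rho(k-j)]
            / [1 - sum_{j=1..k-1} phi_{k-1,j} rho(j)],
  phi_{k,j} = phi_{k-1,j} - phi_{kk} phi_{k-1,k-j},  j = 1..k-1.
Step k = 1:
  phi_11 = rho(1) = 0.5061.
Step k = 2:
  phi_22 = [rho(2) - phi_11 rho(1)] / [1 - phi_11 rho(1)] = [0.7092 - (0.5061)(0.5061)] / [1 - (0.5061)(0.5061)]
         = 0.45306279 / 0.74386279 = 0.609068.
  Update: phi_21 = phi_11 - phi_22 phi_11 = 0.5061 - (0.609068)(0.5061) = 0.197851.
Step k = 3:
  phi_33 = [rho(3) - phi_21 rho(2) - phi_22 rho(1)] / [1 - phi_21 rho(1) - phi_22 rho(2)]
    numerator   = 0.5529 - (0.197851)(0.7092) - (0.609068)(0.5061) = 0.10433503
    denominator = 1 - (0.197851)(0.5061) - (0.609068)(0.7092) = 0.46791688
  phi_33 = 0.10433503 / 0.46791688 = 0.223.
Therefore phi_{33} = 0.2230.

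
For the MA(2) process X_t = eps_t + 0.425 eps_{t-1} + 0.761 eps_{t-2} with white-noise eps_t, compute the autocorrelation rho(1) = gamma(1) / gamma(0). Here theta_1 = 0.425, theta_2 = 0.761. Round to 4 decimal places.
\rho(1) = 0.4253

For an MA(q) process with theta_0 = 1, the autocovariance is
  gamma(k) = sigma^2 * sum_{i=0..q-k} theta_i * theta_{i+k},
and rho(k) = gamma(k) / gamma(0). Sigma^2 cancels.
  numerator   = (1)*(0.425) + (0.425)*(0.761) = 0.748425.
  denominator = (1)^2 + (0.425)^2 + (0.761)^2 = 1.759746.
  rho(1) = 0.748425 / 1.759746 = 0.4253.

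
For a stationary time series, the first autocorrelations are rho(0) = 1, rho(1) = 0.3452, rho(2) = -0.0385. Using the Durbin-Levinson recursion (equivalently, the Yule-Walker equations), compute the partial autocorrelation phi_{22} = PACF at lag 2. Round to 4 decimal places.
\phi_{22} = -0.1790

The PACF at lag k is phi_{kk}, the last component of the solution
to the Yule-Walker system G_k phi = r_k where
  (G_k)_{ij} = rho(|i - j|), (r_k)_i = rho(i), i,j = 1..k.
Equivalently, Durbin-Levinson gives phi_{kk} iteratively:
  phi_{11} = rho(1)
  phi_{kk} = [rho(k) - sum_{j=1..k-1} phi_{k-1,j} rho(k-j)]
            / [1 - sum_{j=1..k-1} phi_{k-1,j} rho(j)],
  phi_{k,j} = phi_{k-1,j} - phi_{kk} phi_{k-1,k-j},  j = 1..k-1.
Step k = 1:
  phi_11 = rho(1) = 0.3452.
Step k = 2:
  phi_22 = [rho(2) - phi_11 rho(1)] / [1 - phi_11 rho(1)] = [-0.0385 - (0.3452)(0.3452)] / [1 - (0.3452)(0.3452)]
         = -0.15766304 / 0.88083696 = -0.179.
Therefore phi_{22} = -0.1790.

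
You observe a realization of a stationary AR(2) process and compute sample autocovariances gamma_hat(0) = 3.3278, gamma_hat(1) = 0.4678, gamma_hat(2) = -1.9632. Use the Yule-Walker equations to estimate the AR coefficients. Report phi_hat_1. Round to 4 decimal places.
\hat\phi_{1} = 0.2280

The Yule-Walker equations for an AR(p) process read, in matrix form,
  Gamma_p phi = r_p,   with   (Gamma_p)_{ij} = gamma(|i - j|),
                       (r_p)_i = gamma(i),   i,j = 1..p.
Substitute the sample gammas (Toeplitz matrix and right-hand side of size 2):
  Gamma_p = [[3.3278, 0.4678], [0.4678, 3.3278]]
  r_p     = [0.4678, -1.9632]
Written out:
  3.3278 phi_1 + 0.4678 phi_2 = 0.4678
  0.4678 phi_1 + 3.3278 phi_2 = -1.9632
Solve by Cramer's rule:
  det = gamma(0)^2 - gamma(1)^2 = (3.3278)^2 - (0.4678)^2 = 11.07425284 - 0.21883684 = 10.855416
  phi_hat_1 = [gamma(1) gamma(0) - gamma(1) gamma(2)] / det = [(0.4678)(3.3278) - (0.4678)(-1.9632)] / 10.855416 = 2.4751298 / 10.855416 = 0.228
  phi_hat_2 = [gamma(0) gamma(2) - gamma(1)^2] / det = [(3.3278)(-1.9632) - (0.4678)^2] / 10.855416 = -6.7519738 / 10.855416 = -0.622
So phi_hat = [0.2280, -0.6220].
Therefore phi_hat_1 = 0.2280.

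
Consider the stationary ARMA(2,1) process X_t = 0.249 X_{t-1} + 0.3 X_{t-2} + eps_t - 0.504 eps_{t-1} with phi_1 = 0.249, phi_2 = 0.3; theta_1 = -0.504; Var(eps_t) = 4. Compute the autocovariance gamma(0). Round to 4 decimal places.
\gamma(0) = 4.5063

Multiply the model equation by X_{t-k} and take expectations. With theta_0 = psi_0 = 1 and psi_j the MA(infinity) weights, this gives
  gamma(k) - sum_i phi_i gamma(k-i) = c_k,
  c_k = sigma^2 * sum_{j=k..q} theta_j psi_{j-k}   (c_k = 0 for k > q),
using gamma(-m) = gamma(m).
psi-weights needed (psi_j = theta_j + sum_i phi_i psi_{j-i}):
  psi_1 = theta_1 + phi_1 = -0.504 + (0.249) = -0.255
Right-hand sides:
  c_0 = sigma^2 (1 + theta_1 psi_1) = 4 * (1 + (-0.504)(-0.255)) = 4 * 1.12852 = 4.51408
  c_1 = sigma^2 theta_1 = 4 * (-0.504) = -2.016
  c_2 = 0
Equations for k = 0, 1, 2 (AR order 2, c_2 = 0):
  (E0) gamma(0) = phi_1 gamma(1) + phi_2 gamma(2) + c_0
  (E1) gamma(1) = phi_1 gamma(0) + phi_2 gamma(1) + c_1
  (E2) gamma(2) = phi_1 gamma(1) + phi_2 gamma(0)
From (E1): gamma(1) = A gamma(0) + B with
  A = phi_1 / (1 - phi_2) = 0.249 / 0.7 = 0.355714,   B = c_1 / (1 - phi_2) = -2.016 / 0.7 = -2.88.
Insert (E2) into (E0): gamma(0) (1 - phi_2^2) = phi_1 (1 + phi_2) gamma(1) + c_0.
  phi_1 (1 + phi_2) = (0.249)(1.3) = 0.3237,   1 - phi_2^2 = 0.91.
Replace gamma(1) by A gamma(0) + B and collect gamma(0):
  gamma(0) [0.91 - (0.3237)(0.355714)] = (0.3237)(-2.88) + 4.51408
  gamma(0) * 0.794855 = 3.581824
  gamma(0) = 3.581824 / 0.794855 = 4.506259.
Therefore gamma(0) = 4.5063 (to 4 decimal places).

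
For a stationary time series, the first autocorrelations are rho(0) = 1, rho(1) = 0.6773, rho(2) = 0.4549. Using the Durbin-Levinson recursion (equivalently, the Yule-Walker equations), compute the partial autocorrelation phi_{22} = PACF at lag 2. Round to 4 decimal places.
\phi_{22} = -0.0071

The PACF at lag k is phi_{kk}, the last component of the solution
to the Yule-Walker system G_k phi = r_k where
  (G_k)_{ij} = rho(|i - j|), (r_k)_i = rho(i), i,j = 1..k.
Equivalently, Durbin-Levinson gives phi_{kk} iteratively:
  phi_{11} = rho(1)
  phi_{kk} = [rho(k) - sum_{j=1..k-1} phi_{k-1,j} rho(k-j)]
            / [1 - sum_{j=1..k-1} phi_{k-1,j} rho(j)],
  phi_{k,j} = phi_{k-1,j} - phi_{kk} phi_{k-1,k-j},  j = 1..k-1.
Step k = 1:
  phi_11 = rho(1) = 0.6773.
Step k = 2:
  phi_22 = [rho(2) - phi_11 rho(1)] / [1 - phi_11 rho(1)] = [0.4549 - (0.6773)(0.6773)] / [1 - (0.6773)(0.6773)]
         = -0.00383529 / 0.54126471 = -0.0071.
Therefore phi_{22} = -0.0071.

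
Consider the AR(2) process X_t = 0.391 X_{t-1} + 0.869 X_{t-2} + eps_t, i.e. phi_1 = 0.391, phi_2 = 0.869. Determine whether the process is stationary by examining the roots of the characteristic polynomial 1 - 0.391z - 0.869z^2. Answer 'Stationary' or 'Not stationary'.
\text{Not stationary}

The AR(p) characteristic polynomial is P(z) = 1 - 0.391z - 0.869z^2.
Stationarity requires all roots to lie outside the unit circle, i.e. |z| > 1 for every root.
Set 1 + (-0.391) z + (-0.869) z^2 = 0, i.e. a z^2 + b z + c = 0 with a = -0.869, b = -0.391, c = 1.
Discriminant D = b^2 - 4ac = (-0.391)^2 - 4*(-0.869)*1 = 0.152881 - (-3.476) = 3.628881.
D >= 0, so the roots are real: z = (-b +/- sqrt(D)) / (2a) = (0.391 +/- 1.904962) / (-1.738).
  z_1 = (0.391 + 1.904962) / (-1.738) = -1.321,   |z_1| = 1.321.
  z_2 = (0.391 - 1.904962) / (-1.738) = 0.8711,   |z_2| = 0.8711.
Moduli of all roots: 1.3210, 0.8711.
All moduli strictly greater than 1? No.
Verdict: Not stationary.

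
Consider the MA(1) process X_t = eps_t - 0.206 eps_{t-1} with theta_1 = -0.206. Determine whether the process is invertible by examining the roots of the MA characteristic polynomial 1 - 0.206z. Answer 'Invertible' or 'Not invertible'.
\text{Invertible}

The MA(q) characteristic polynomial is P(z) = 1 - 0.206z.
Invertibility requires all roots to lie outside the unit circle, i.e. |z| > 1 for every root.
This is linear in z: 1 + (-0.206) z = 0  =>  z = -1/(-0.206) = 4.854369,  |z| = 4.854369.
Moduli of all roots: 4.8544.
All moduli strictly greater than 1? Yes.
Verdict: Invertible.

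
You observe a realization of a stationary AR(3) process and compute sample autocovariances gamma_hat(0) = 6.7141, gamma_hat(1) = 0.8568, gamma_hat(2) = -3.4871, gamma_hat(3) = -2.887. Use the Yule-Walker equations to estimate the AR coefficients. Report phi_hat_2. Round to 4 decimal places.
\hat\phi_{2} = -0.4710

The Yule-Walker equations for an AR(p) process read, in matrix form,
  Gamma_p phi = r_p,   with   (Gamma_p)_{ij} = gamma(|i - j|),
                       (r_p)_i = gamma(i),   i,j = 1..p.
Substitute the sample gammas (Toeplitz matrix and right-hand side of size 3):
  Gamma_p = [[6.7141, 0.8568, -3.4871], [0.8568, 6.7141, 0.8568], [-3.4871, 0.8568, 6.7141]]
  r_p     = [0.8568, -3.4871, -2.887]
Written out (R1..R3):
  (R1) 6.7141 phi_1 + 0.8568 phi_2 - 3.4871 phi_3 = 0.8568
  (R2) 0.8568 phi_1 + 6.7141 phi_2 + 0.8568 phi_3 = -3.4871
  (R3) -3.4871 phi_1 + 0.8568 phi_2 + 6.7141 phi_3 = -2.887
Gaussian elimination:
  R2 <- R2 - (0.8568/6.7141) R1 = R2 - (0.127612) R1:  6.604762 phi_2 + 1.301796 phi_3 = -3.596438
  R3 <- R3 - (-3.4871/6.7141) R1 = R3 - (-0.51937) R1:  1.301796 phi_2 + 4.903006 phi_3 = -2.442004
  R3 <- R3 - (1.301796/6.604762) R2 = R3 - (0.1971) R2:  4.646423 phi_3 = -1.733148
Back-substitution:
  phi_hat_3 = -1.733148 / 4.646423 = -0.373007
  phi_hat_2 = (-3.596438 - (1.301796)(-0.373007)) / 6.604762 = -0.471002
  phi_hat_1 = (0.8568 - (0.8568)(-0.471002) - (-3.4871)(-0.373007)) / 6.7141 = -0.006011
So phi_hat = [-0.0060, -0.4710, -0.3730].
Therefore phi_hat_2 = -0.4710.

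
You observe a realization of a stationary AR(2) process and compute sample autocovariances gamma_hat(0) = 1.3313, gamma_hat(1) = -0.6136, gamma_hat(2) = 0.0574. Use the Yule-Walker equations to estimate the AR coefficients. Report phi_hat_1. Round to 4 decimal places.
\hat\phi_{1} = -0.5600

The Yule-Walker equations for an AR(p) process read, in matrix form,
  Gamma_p phi = r_p,   with   (Gamma_p)_{ij} = gamma(|i - j|),
                       (r_p)_i = gamma(i),   i,j = 1..p.
Substitute the sample gammas (Toeplitz matrix and right-hand side of size 2):
  Gamma_p = [[1.3313, -0.6136], [-0.6136, 1.3313]]
  r_p     = [-0.6136, 0.0574]
Written out:
  1.3313 phi_1 - 0.6136 phi_2 = -0.6136
  -0.6136 phi_1 + 1.3313 phi_2 = 0.0574
Solve by Cramer's rule:
  det = gamma(0)^2 - gamma(1)^2 = (1.3313)^2 - (-0.6136)^2 = 1.77235969 - 0.37650496 = 1.39585473
  phi_hat_1 = [gamma(1) gamma(0) - gamma(1) gamma(2)] / det = [(-0.6136)(1.3313) - (-0.6136)(0.0574)] / 1.39585473 = -0.78166504 / 1.39585473 = -0.56
  phi_hat_2 = [gamma(0) gamma(2) - gamma(1)^2] / det = [(1.3313)(0.0574) - (-0.6136)^2] / 1.39585473 = -0.30008834 / 1.39585473 = -0.215
So phi_hat = [-0.5600, -0.2150].
Therefore phi_hat_1 = -0.5600.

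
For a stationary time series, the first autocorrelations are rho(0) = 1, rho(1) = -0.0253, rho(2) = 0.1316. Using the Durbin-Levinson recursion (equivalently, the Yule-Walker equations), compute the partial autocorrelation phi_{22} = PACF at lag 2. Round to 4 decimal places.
\phi_{22} = 0.1310

The PACF at lag k is phi_{kk}, the last component of the solution
to the Yule-Walker system G_k phi = r_k where
  (G_k)_{ij} = rho(|i - j|), (r_k)_i = rho(i), i,j = 1..k.
Equivalently, Durbin-Levinson gives phi_{kk} iteratively:
  phi_{11} = rho(1)
  phi_{kk} = [rho(k) - sum_{j=1..k-1} phi_{k-1,j} rho(k-j)]
            / [1 - sum_{j=1..k-1} phi_{k-1,j} rho(j)],
  phi_{k,j} = phi_{k-1,j} - phi_{kk} phi_{k-1,k-j},  j = 1..k-1.
Step k = 1:
  phi_11 = rho(1) = -0.0253.
Step k = 2:
  phi_22 = [rho(2) - phi_11 rho(1)] / [1 - phi_11 rho(1)] = [0.1316 - (-0.0253)(-0.0253)] / [1 - (-0.0253)(-0.0253)]
         = 0.13095991 / 0.99935991 = 0.131.
Therefore phi_{22} = 0.1310.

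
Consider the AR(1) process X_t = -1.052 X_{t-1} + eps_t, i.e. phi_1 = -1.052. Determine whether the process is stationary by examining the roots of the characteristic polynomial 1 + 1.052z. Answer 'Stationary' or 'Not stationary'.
\text{Not stationary}

The AR(p) characteristic polynomial is P(z) = 1 + 1.052z.
Stationarity requires all roots to lie outside the unit circle, i.e. |z| > 1 for every root.
This is linear in z: 1 + (1.052) z = 0  =>  z = -1/(1.052) = -0.95057,  |z| = 0.95057.
Moduli of all roots: 0.9506.
All moduli strictly greater than 1? No.
Verdict: Not stationary.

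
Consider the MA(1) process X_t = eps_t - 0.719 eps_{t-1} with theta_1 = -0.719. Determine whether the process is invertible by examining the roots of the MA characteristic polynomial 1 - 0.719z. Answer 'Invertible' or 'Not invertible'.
\text{Invertible}

The MA(q) characteristic polynomial is P(z) = 1 - 0.719z.
Invertibility requires all roots to lie outside the unit circle, i.e. |z| > 1 for every root.
This is linear in z: 1 + (-0.719) z = 0  =>  z = -1/(-0.719) = 1.390821,  |z| = 1.390821.
Moduli of all roots: 1.3908.
All moduli strictly greater than 1? Yes.
Verdict: Invertible.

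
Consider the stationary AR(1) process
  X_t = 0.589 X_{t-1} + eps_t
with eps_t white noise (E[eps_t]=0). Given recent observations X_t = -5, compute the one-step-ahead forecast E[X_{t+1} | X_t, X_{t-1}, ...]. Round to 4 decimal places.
E[X_{t+1} \mid \mathcal F_t] = -2.9450

For an AR(p) model X_t = c + sum_i phi_i X_{t-i} + eps_t, the
one-step-ahead conditional mean is
  E[X_{t+1} | X_t, ...] = c + sum_i phi_i X_{t+1-i}.
Substitute known values:
  E[X_{t+1} | ...] = (0.589) * (-5)
                   = -2.9450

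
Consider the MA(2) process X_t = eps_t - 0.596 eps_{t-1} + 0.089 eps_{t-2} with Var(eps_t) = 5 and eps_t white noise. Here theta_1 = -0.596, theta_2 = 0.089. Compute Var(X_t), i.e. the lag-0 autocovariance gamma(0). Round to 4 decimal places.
\gamma(0) = 6.8157

For an MA(q) process X_t = eps_t + sum_i theta_i eps_{t-i} with
Var(eps_t) = sigma^2, the variance is
  gamma(0) = sigma^2 * (1 + sum_i theta_i^2).
  sum_i theta_i^2 = (-0.596)^2 + (0.089)^2 = 0.355216 + 0.007921 = 0.363137.
  gamma(0) = 5 * (1 + 0.363137) = 5 * 1.363137 = 6.815685, which rounds to 6.8157.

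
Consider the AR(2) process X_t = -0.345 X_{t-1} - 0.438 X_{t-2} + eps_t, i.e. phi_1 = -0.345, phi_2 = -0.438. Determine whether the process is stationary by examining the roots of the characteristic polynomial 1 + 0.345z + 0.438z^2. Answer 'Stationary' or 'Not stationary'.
\text{Stationary}

The AR(p) characteristic polynomial is P(z) = 1 + 0.345z + 0.438z^2.
Stationarity requires all roots to lie outside the unit circle, i.e. |z| > 1 for every root.
Set 1 + (0.345) z + (0.438) z^2 = 0, i.e. a z^2 + b z + c = 0 with a = 0.438, b = 0.345, c = 1.
Discriminant D = b^2 - 4ac = (0.345)^2 - 4*(0.438)*1 = 0.119025 - (1.752) = -1.632975.
D < 0, so the roots are the complex-conjugate pair z = (-b +/- i sqrt(-D)) / (2a) = -0.3938 +/- 1.4588i.
For a conjugate pair |z|^2 = z * conj(z) = (product of roots) = c/a = 1/(0.438) = 2.283105, so |z| = sqrt(2.283105) = 1.511 for both roots.
Moduli of all roots: 1.5110, 1.5110.
All moduli strictly greater than 1? Yes.
Verdict: Stationary.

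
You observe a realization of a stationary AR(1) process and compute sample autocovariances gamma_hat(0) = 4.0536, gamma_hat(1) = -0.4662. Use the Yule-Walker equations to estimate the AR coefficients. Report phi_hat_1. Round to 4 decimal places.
\hat\phi_{1} = -0.1150

The Yule-Walker equations for an AR(p) process read, in matrix form,
  Gamma_p phi = r_p,   with   (Gamma_p)_{ij} = gamma(|i - j|),
                       (r_p)_i = gamma(i),   i,j = 1..p.
Substitute the sample gammas (Toeplitz matrix and right-hand side of size 1):
  Gamma_p = [[4.0536]]
  r_p     = [-0.4662]
With p = 1 this is the single equation gamma(0) phi_1 = gamma(1):
  phi_hat_1 = gamma(1) / gamma(0) = -0.4662 / 4.0536 = -0.1150.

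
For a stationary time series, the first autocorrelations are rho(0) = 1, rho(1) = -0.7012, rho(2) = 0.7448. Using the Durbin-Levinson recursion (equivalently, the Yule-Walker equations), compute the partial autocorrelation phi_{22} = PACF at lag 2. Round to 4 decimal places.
\phi_{22} = 0.4980

The PACF at lag k is phi_{kk}, the last component of the solution
to the Yule-Walker system G_k phi = r_k where
  (G_k)_{ij} = rho(|i - j|), (r_k)_i = rho(i), i,j = 1..k.
Equivalently, Durbin-Levinson gives phi_{kk} iteratively:
  phi_{11} = rho(1)
  phi_{kk} = [rho(k) - sum_{j=1..k-1} phi_{k-1,j} rho(k-j)]
            / [1 - sum_{j=1..k-1} phi_{k-1,j} rho(j)],
  phi_{k,j} = phi_{k-1,j} - phi_{kk} phi_{k-1,k-j},  j = 1..k-1.
Step k = 1:
  phi_11 = rho(1) = -0.7012.
Step k = 2:
  phi_22 = [rho(2) - phi_11 rho(1)] / [1 - phi_11 rho(1)] = [0.7448 - (-0.7012)(-0.7012)] / [1 - (-0.7012)(-0.7012)]
         = 0.25311856 / 0.50831856 = 0.498.
Therefore phi_{22} = 0.4980.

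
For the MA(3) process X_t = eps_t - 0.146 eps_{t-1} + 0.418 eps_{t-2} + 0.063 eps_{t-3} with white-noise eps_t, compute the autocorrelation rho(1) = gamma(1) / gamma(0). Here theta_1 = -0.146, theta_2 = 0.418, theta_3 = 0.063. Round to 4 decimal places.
\rho(1) = -0.1506

For an MA(q) process with theta_0 = 1, the autocovariance is
  gamma(k) = sigma^2 * sum_{i=0..q-k} theta_i * theta_{i+k},
and rho(k) = gamma(k) / gamma(0). Sigma^2 cancels.
  numerator   = (1)*(-0.146) + (-0.146)*(0.418) + (0.418)*(0.063) = -0.180694.
  denominator = (1)^2 + (-0.146)^2 + (0.418)^2 + (0.063)^2 = 1.200009.
  rho(1) = -0.180694 / 1.200009 = -0.1506.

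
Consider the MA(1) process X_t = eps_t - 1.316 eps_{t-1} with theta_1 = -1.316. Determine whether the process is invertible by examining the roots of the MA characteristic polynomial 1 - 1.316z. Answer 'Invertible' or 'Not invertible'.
\text{Not invertible}

The MA(q) characteristic polynomial is P(z) = 1 - 1.316z.
Invertibility requires all roots to lie outside the unit circle, i.e. |z| > 1 for every root.
This is linear in z: 1 + (-1.316) z = 0  =>  z = -1/(-1.316) = 0.759878,  |z| = 0.759878.
Moduli of all roots: 0.7599.
All moduli strictly greater than 1? No.
Verdict: Not invertible.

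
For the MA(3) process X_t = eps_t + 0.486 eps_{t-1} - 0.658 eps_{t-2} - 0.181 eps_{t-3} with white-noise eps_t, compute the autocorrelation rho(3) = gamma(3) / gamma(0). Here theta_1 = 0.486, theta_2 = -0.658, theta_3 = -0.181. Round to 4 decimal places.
\rho(3) = -0.1064

For an MA(q) process with theta_0 = 1, the autocovariance is
  gamma(k) = sigma^2 * sum_{i=0..q-k} theta_i * theta_{i+k},
and rho(k) = gamma(k) / gamma(0). Sigma^2 cancels.
  numerator   = (1)*(-0.181) = -0.181.
  denominator = (1)^2 + (0.486)^2 + (-0.658)^2 + (-0.181)^2 = 1.701921.
  rho(3) = -0.181 / 1.701921 = -0.1064.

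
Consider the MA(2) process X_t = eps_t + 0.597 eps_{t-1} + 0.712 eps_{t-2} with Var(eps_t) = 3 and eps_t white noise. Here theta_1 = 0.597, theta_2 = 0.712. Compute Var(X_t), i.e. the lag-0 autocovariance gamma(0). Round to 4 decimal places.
\gamma(0) = 5.5901

For an MA(q) process X_t = eps_t + sum_i theta_i eps_{t-i} with
Var(eps_t) = sigma^2, the variance is
  gamma(0) = sigma^2 * (1 + sum_i theta_i^2).
  sum_i theta_i^2 = (0.597)^2 + (0.712)^2 = 0.356409 + 0.506944 = 0.863353.
  gamma(0) = 3 * (1 + 0.863353) = 3 * 1.863353 = 5.590059, which rounds to 5.5901.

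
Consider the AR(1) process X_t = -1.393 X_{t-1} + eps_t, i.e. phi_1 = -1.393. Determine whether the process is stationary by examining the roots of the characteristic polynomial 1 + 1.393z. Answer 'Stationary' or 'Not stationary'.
\text{Not stationary}

The AR(p) characteristic polynomial is P(z) = 1 + 1.393z.
Stationarity requires all roots to lie outside the unit circle, i.e. |z| > 1 for every root.
This is linear in z: 1 + (1.393) z = 0  =>  z = -1/(1.393) = -0.717875,  |z| = 0.717875.
Moduli of all roots: 0.7179.
All moduli strictly greater than 1? No.
Verdict: Not stationary.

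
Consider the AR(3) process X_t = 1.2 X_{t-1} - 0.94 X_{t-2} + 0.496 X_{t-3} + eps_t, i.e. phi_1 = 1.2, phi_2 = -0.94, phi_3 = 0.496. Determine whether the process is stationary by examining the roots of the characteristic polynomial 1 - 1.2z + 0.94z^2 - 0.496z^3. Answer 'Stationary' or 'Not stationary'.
\text{Stationary}

The AR(p) characteristic polynomial is P(z) = 1 - 1.2z + 0.94z^2 - 0.496z^3.
Stationarity requires all roots to lie outside the unit circle, i.e. |z| > 1 for every root.
Degree 3: look for a simple real root z0 first, then factor out (1 - z/z0) and solve the remaining quadratic.
Testing z0 = 1.25: P(1.25) = 1 + (-1.2)(1.25) + (0.94)(1.25)^2 + (-0.496)(1.25)^3
  = 1 + (-1.5) + (1.46875) + (-0.96875) = 0.  So z_0 = 1.25 is a root, |z_0| = 1.25.
Divide out the factor (1 - 0.8 z) = (1 - z/z0) (since 1/z0 = 0.8):
  P(z) = (1 - 0.8 z)(1 + (-0.4) z + (0.62) z^2)
  [check: z-coef -0.4 - (0.8) = -1.2; z^2-coef 0.62 - (0.8)(-0.4) = 0.94; z^3-coef -(0.8)(0.62) = -0.496.]
Remaining roots from the quadratic factor 1 + (-0.4) z + (0.62) z^2:
  Set 1 + (-0.4) z + (0.62) z^2 = 0, i.e. a z^2 + b z + c = 0 with a = 0.62, b = -0.4, c = 1.
  Discriminant D = b^2 - 4ac = (-0.4)^2 - 4*(0.62)*1 = 0.16 - (2.48) = -2.32.
  D < 0, so the roots are the complex-conjugate pair z = (-b +/- i sqrt(-D)) / (2a) = 0.3226 +/- 1.2284i.
  For a conjugate pair |z|^2 = z * conj(z) = (product of roots) = c/a = 1/(0.62) = 1.612903, so |z| = sqrt(1.612903) = 1.27 for both roots.
Moduli of all roots: 1.2500, 1.2700, 1.2700.
All moduli strictly greater than 1? Yes.
Verdict: Stationary.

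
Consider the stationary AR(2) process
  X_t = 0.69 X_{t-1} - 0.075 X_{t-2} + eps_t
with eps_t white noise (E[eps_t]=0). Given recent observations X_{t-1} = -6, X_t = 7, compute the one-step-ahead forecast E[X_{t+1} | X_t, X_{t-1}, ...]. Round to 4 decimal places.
E[X_{t+1} \mid \mathcal F_t] = 5.2800

For an AR(p) model X_t = c + sum_i phi_i X_{t-i} + eps_t, the
one-step-ahead conditional mean is
  E[X_{t+1} | X_t, ...] = c + sum_i phi_i X_{t+1-i}.
Substitute known values:
  E[X_{t+1} | ...] = (0.69) * (7) + (-0.075) * (-6)
                   = 5.2800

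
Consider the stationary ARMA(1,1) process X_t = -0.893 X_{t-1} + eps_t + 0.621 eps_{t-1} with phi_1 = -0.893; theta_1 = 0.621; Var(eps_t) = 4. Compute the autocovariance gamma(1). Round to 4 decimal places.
\gamma(1) = -2.3927

Multiply the model equation by X_{t-k} and take expectations. With theta_0 = psi_0 = 1 and psi_j the MA(infinity) weights, this gives
  gamma(k) - sum_i phi_i gamma(k-i) = c_k,
  c_k = sigma^2 * sum_{j=k..q} theta_j psi_{j-k}   (c_k = 0 for k > q),
using gamma(-m) = gamma(m).
psi-weights needed (psi_j = theta_j + sum_i phi_i psi_{j-i}):
  psi_1 = theta_1 + phi_1 = 0.621 + (-0.893) = -0.272
Right-hand sides:
  c_0 = sigma^2 (1 + theta_1 psi_1) = 4 * (1 + (0.621)(-0.272)) = 4 * 0.831088 = 3.324352
  c_1 = sigma^2 theta_1 = 4 * (0.621) = 2.484
  c_2 = 0
Equations for k = 0 and k = 1 (AR order 1):
  gamma(0) = phi_1 gamma(1) + c_0
  gamma(1) = phi_1 gamma(0) + c_1
Substituting the second into the first: gamma(0) (1 - phi_1^2) = c_0 + phi_1 c_1, so
  gamma(0) = (c_0 + phi_1 c_1) / (1 - phi_1^2) = (3.324352 + (-0.893)(2.484)) / (1 - (-0.893)^2) = 1.10614 / 0.202551 = 5.461044.
  gamma(1) = phi_1 gamma(0) + c_1 = (-0.893)(5.461044) + (2.484) = -2.392713.
Therefore gamma(1) = -2.3927 (to 4 decimal places).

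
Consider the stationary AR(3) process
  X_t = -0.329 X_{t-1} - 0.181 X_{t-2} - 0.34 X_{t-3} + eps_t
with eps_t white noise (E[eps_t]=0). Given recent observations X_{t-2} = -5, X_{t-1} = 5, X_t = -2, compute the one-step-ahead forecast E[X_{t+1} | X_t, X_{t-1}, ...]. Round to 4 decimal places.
E[X_{t+1} \mid \mathcal F_t] = 1.4530

For an AR(p) model X_t = c + sum_i phi_i X_{t-i} + eps_t, the
one-step-ahead conditional mean is
  E[X_{t+1} | X_t, ...] = c + sum_i phi_i X_{t+1-i}.
Substitute known values:
  E[X_{t+1} | ...] = (-0.329) * (-2) + (-0.181) * (5) + (-0.34) * (-5)
                   = 1.4530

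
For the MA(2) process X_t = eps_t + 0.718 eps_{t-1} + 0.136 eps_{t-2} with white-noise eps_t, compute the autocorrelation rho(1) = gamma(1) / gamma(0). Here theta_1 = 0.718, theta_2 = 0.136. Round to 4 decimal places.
\rho(1) = 0.5317

For an MA(q) process with theta_0 = 1, the autocovariance is
  gamma(k) = sigma^2 * sum_{i=0..q-k} theta_i * theta_{i+k},
and rho(k) = gamma(k) / gamma(0). Sigma^2 cancels.
  numerator   = (1)*(0.718) + (0.718)*(0.136) = 0.815648.
  denominator = (1)^2 + (0.718)^2 + (0.136)^2 = 1.53402.
  rho(1) = 0.815648 / 1.53402 = 0.5317.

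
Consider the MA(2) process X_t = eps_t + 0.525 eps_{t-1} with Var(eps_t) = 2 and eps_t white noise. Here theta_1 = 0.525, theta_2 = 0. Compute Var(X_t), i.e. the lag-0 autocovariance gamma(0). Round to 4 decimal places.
\gamma(0) = 2.5513

For an MA(q) process X_t = eps_t + sum_i theta_i eps_{t-i} with
Var(eps_t) = sigma^2, the variance is
  gamma(0) = sigma^2 * (1 + sum_i theta_i^2).
  sum_i theta_i^2 = (0.525)^2 + (0)^2 = 0.275625 + 0 = 0.275625.
  gamma(0) = 2 * (1 + 0.275625) = 2 * 1.275625 = 2.55125, which rounds to 2.5513.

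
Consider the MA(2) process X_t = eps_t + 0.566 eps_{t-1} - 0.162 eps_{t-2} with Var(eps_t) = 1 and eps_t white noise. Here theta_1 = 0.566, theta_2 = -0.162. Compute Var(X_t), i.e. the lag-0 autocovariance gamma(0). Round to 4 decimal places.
\gamma(0) = 1.3466

For an MA(q) process X_t = eps_t + sum_i theta_i eps_{t-i} with
Var(eps_t) = sigma^2, the variance is
  gamma(0) = sigma^2 * (1 + sum_i theta_i^2).
  sum_i theta_i^2 = (0.566)^2 + (-0.162)^2 = 0.320356 + 0.026244 = 0.3466.
  gamma(0) = 1 * (1 + 0.3466) = 1 * 1.3466 = 1.3466.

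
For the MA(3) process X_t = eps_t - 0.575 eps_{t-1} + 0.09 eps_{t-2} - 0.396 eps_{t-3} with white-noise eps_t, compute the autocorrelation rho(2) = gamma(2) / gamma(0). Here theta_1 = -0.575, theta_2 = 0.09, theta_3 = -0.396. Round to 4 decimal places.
\rho(2) = 0.2124

For an MA(q) process with theta_0 = 1, the autocovariance is
  gamma(k) = sigma^2 * sum_{i=0..q-k} theta_i * theta_{i+k},
and rho(k) = gamma(k) / gamma(0). Sigma^2 cancels.
  numerator   = (1)*(0.09) + (-0.575)*(-0.396) = 0.3177.
  denominator = (1)^2 + (-0.575)^2 + (0.09)^2 + (-0.396)^2 = 1.495541.
  rho(2) = 0.3177 / 1.495541 = 0.2124.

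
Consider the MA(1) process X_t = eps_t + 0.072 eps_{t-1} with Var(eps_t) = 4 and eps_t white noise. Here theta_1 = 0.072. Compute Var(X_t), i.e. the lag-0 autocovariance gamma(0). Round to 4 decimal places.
\gamma(0) = 4.0207

For an MA(q) process X_t = eps_t + sum_i theta_i eps_{t-i} with
Var(eps_t) = sigma^2, the variance is
  gamma(0) = sigma^2 * (1 + sum_i theta_i^2).
  sum_i theta_i^2 = (0.072)^2 = 0.005184.
  gamma(0) = 4 * (1 + 0.005184) = 4 * 1.005184 = 4.020736, which rounds to 4.0207.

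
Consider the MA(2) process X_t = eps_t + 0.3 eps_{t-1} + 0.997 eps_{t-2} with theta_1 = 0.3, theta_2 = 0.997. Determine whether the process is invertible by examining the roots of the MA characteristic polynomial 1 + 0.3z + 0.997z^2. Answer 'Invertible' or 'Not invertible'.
\text{Invertible}

The MA(q) characteristic polynomial is P(z) = 1 + 0.3z + 0.997z^2.
Invertibility requires all roots to lie outside the unit circle, i.e. |z| > 1 for every root.
Set 1 + (0.3) z + (0.997) z^2 = 0, i.e. a z^2 + b z + c = 0 with a = 0.997, b = 0.3, c = 1.
Discriminant D = b^2 - 4ac = (0.3)^2 - 4*(0.997)*1 = 0.09 - (3.988) = -3.898.
D < 0, so the roots are the complex-conjugate pair z = (-b +/- i sqrt(-D)) / (2a) = -0.1505 +/- 0.9901i.
For a conjugate pair |z|^2 = z * conj(z) = (product of roots) = c/a = 1/(0.997) = 1.003009, so |z| = sqrt(1.003009) = 1.0015 for both roots.
Moduli of all roots: 1.0015, 1.0015.
All moduli strictly greater than 1? Yes.
Verdict: Invertible.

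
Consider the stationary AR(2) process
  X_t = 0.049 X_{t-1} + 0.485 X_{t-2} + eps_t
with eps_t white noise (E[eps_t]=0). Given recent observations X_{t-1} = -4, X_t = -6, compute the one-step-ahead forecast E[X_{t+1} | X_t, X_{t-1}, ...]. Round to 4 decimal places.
E[X_{t+1} \mid \mathcal F_t] = -2.2340

For an AR(p) model X_t = c + sum_i phi_i X_{t-i} + eps_t, the
one-step-ahead conditional mean is
  E[X_{t+1} | X_t, ...] = c + sum_i phi_i X_{t+1-i}.
Substitute known values:
  E[X_{t+1} | ...] = (0.049) * (-6) + (0.485) * (-4)
                   = -2.2340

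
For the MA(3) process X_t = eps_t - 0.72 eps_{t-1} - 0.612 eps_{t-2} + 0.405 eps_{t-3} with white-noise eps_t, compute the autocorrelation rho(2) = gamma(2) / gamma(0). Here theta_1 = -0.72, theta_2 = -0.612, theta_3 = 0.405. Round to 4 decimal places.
\rho(2) = -0.4393

For an MA(q) process with theta_0 = 1, the autocovariance is
  gamma(k) = sigma^2 * sum_{i=0..q-k} theta_i * theta_{i+k},
and rho(k) = gamma(k) / gamma(0). Sigma^2 cancels.
  numerator   = (1)*(-0.612) + (-0.72)*(0.405) = -0.9036.
  denominator = (1)^2 + (-0.72)^2 + (-0.612)^2 + (0.405)^2 = 2.056969.
  rho(2) = -0.9036 / 2.056969 = -0.4393.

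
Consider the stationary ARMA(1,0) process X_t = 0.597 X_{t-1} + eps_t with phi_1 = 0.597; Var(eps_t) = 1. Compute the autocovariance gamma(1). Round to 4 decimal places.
\gamma(1) = 0.9276

Multiply the model equation by X_{t-k} and take expectations. With theta_0 = psi_0 = 1 and psi_j the MA(infinity) weights, this gives
  gamma(k) - sum_i phi_i gamma(k-i) = c_k,
  c_k = sigma^2 * sum_{j=k..q} theta_j psi_{j-k}   (c_k = 0 for k > q),
using gamma(-m) = gamma(m).
Pure AR (q = 0): c_0 = sigma^2 = 1, c_k = 0 for k >= 1.
Equations for k = 0 and k = 1 (AR order 1):
  gamma(0) = phi_1 gamma(1) + c_0
  gamma(1) = phi_1 gamma(0) + c_1
Substituting the second into the first: gamma(0) (1 - phi_1^2) = c_0 + phi_1 c_1, so
  gamma(0) = c_0 / (1 - phi_1^2) = 1 / (1 - (0.597)^2) = 1 / 0.643591 = 1.553782.
  gamma(1) = phi_1 gamma(0) = (0.597)(1.553782) = 0.927608.
Therefore gamma(1) = 0.9276 (to 4 decimal places).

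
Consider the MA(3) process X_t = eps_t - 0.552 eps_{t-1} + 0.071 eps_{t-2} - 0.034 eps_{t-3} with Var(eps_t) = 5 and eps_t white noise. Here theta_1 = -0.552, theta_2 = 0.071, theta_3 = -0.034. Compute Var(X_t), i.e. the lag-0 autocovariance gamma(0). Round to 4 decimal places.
\gamma(0) = 6.5545

For an MA(q) process X_t = eps_t + sum_i theta_i eps_{t-i} with
Var(eps_t) = sigma^2, the variance is
  gamma(0) = sigma^2 * (1 + sum_i theta_i^2).
  sum_i theta_i^2 = (-0.552)^2 + (0.071)^2 + (-0.034)^2 = 0.304704 + 0.005041 + 0.001156 = 0.310901.
  gamma(0) = 5 * (1 + 0.310901) = 5 * 1.310901 = 6.554505, which rounds to 6.5545.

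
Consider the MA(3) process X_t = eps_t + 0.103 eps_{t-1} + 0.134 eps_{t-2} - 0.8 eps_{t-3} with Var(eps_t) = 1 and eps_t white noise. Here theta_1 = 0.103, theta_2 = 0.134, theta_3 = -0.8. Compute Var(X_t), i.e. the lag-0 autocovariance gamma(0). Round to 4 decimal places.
\gamma(0) = 1.6686

For an MA(q) process X_t = eps_t + sum_i theta_i eps_{t-i} with
Var(eps_t) = sigma^2, the variance is
  gamma(0) = sigma^2 * (1 + sum_i theta_i^2).
  sum_i theta_i^2 = (0.103)^2 + (0.134)^2 + (-0.8)^2 = 0.010609 + 0.017956 + 0.64 = 0.668565.
  gamma(0) = 1 * (1 + 0.668565) = 1 * 1.668565 = 1.668565, which rounds to 1.6686.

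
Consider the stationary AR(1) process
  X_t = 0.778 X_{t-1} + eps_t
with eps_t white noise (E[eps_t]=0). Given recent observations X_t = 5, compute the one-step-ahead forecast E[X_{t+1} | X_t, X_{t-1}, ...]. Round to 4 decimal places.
E[X_{t+1} \mid \mathcal F_t] = 3.8900

For an AR(p) model X_t = c + sum_i phi_i X_{t-i} + eps_t, the
one-step-ahead conditional mean is
  E[X_{t+1} | X_t, ...] = c + sum_i phi_i X_{t+1-i}.
Substitute known values:
  E[X_{t+1} | ...] = (0.778) * (5)
                   = 3.8900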